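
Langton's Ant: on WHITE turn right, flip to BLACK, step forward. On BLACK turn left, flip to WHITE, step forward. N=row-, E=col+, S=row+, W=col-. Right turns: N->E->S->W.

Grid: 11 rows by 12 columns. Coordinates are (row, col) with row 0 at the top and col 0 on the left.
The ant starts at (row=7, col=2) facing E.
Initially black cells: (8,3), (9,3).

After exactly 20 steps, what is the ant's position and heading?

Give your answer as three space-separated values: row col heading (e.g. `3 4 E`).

Step 1: on WHITE (7,2): turn R to S, flip to black, move to (8,2). |black|=3
Step 2: on WHITE (8,2): turn R to W, flip to black, move to (8,1). |black|=4
Step 3: on WHITE (8,1): turn R to N, flip to black, move to (7,1). |black|=5
Step 4: on WHITE (7,1): turn R to E, flip to black, move to (7,2). |black|=6
Step 5: on BLACK (7,2): turn L to N, flip to white, move to (6,2). |black|=5
Step 6: on WHITE (6,2): turn R to E, flip to black, move to (6,3). |black|=6
Step 7: on WHITE (6,3): turn R to S, flip to black, move to (7,3). |black|=7
Step 8: on WHITE (7,3): turn R to W, flip to black, move to (7,2). |black|=8
Step 9: on WHITE (7,2): turn R to N, flip to black, move to (6,2). |black|=9
Step 10: on BLACK (6,2): turn L to W, flip to white, move to (6,1). |black|=8
Step 11: on WHITE (6,1): turn R to N, flip to black, move to (5,1). |black|=9
Step 12: on WHITE (5,1): turn R to E, flip to black, move to (5,2). |black|=10
Step 13: on WHITE (5,2): turn R to S, flip to black, move to (6,2). |black|=11
Step 14: on WHITE (6,2): turn R to W, flip to black, move to (6,1). |black|=12
Step 15: on BLACK (6,1): turn L to S, flip to white, move to (7,1). |black|=11
Step 16: on BLACK (7,1): turn L to E, flip to white, move to (7,2). |black|=10
Step 17: on BLACK (7,2): turn L to N, flip to white, move to (6,2). |black|=9
Step 18: on BLACK (6,2): turn L to W, flip to white, move to (6,1). |black|=8
Step 19: on WHITE (6,1): turn R to N, flip to black, move to (5,1). |black|=9
Step 20: on BLACK (5,1): turn L to W, flip to white, move to (5,0). |black|=8

Answer: 5 0 W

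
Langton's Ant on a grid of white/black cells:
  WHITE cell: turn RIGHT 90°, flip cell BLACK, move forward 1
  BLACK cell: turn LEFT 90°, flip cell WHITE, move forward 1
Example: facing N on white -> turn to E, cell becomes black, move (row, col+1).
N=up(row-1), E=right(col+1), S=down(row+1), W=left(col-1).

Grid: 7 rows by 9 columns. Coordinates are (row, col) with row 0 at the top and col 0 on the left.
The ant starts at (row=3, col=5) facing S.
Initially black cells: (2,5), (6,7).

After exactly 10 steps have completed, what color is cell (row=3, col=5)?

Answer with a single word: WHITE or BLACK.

Answer: BLACK

Derivation:
Step 1: on WHITE (3,5): turn R to W, flip to black, move to (3,4). |black|=3
Step 2: on WHITE (3,4): turn R to N, flip to black, move to (2,4). |black|=4
Step 3: on WHITE (2,4): turn R to E, flip to black, move to (2,5). |black|=5
Step 4: on BLACK (2,5): turn L to N, flip to white, move to (1,5). |black|=4
Step 5: on WHITE (1,5): turn R to E, flip to black, move to (1,6). |black|=5
Step 6: on WHITE (1,6): turn R to S, flip to black, move to (2,6). |black|=6
Step 7: on WHITE (2,6): turn R to W, flip to black, move to (2,5). |black|=7
Step 8: on WHITE (2,5): turn R to N, flip to black, move to (1,5). |black|=8
Step 9: on BLACK (1,5): turn L to W, flip to white, move to (1,4). |black|=7
Step 10: on WHITE (1,4): turn R to N, flip to black, move to (0,4). |black|=8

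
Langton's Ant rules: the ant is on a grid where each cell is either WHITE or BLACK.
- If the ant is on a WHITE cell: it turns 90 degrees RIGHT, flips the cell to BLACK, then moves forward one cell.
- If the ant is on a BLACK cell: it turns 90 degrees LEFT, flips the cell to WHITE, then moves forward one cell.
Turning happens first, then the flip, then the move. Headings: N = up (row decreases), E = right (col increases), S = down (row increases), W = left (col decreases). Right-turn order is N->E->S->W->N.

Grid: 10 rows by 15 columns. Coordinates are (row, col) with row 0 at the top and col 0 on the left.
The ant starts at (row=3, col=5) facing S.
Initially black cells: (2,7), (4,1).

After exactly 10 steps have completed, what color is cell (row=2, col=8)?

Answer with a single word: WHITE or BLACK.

Answer: WHITE

Derivation:
Step 1: on WHITE (3,5): turn R to W, flip to black, move to (3,4). |black|=3
Step 2: on WHITE (3,4): turn R to N, flip to black, move to (2,4). |black|=4
Step 3: on WHITE (2,4): turn R to E, flip to black, move to (2,5). |black|=5
Step 4: on WHITE (2,5): turn R to S, flip to black, move to (3,5). |black|=6
Step 5: on BLACK (3,5): turn L to E, flip to white, move to (3,6). |black|=5
Step 6: on WHITE (3,6): turn R to S, flip to black, move to (4,6). |black|=6
Step 7: on WHITE (4,6): turn R to W, flip to black, move to (4,5). |black|=7
Step 8: on WHITE (4,5): turn R to N, flip to black, move to (3,5). |black|=8
Step 9: on WHITE (3,5): turn R to E, flip to black, move to (3,6). |black|=9
Step 10: on BLACK (3,6): turn L to N, flip to white, move to (2,6). |black|=8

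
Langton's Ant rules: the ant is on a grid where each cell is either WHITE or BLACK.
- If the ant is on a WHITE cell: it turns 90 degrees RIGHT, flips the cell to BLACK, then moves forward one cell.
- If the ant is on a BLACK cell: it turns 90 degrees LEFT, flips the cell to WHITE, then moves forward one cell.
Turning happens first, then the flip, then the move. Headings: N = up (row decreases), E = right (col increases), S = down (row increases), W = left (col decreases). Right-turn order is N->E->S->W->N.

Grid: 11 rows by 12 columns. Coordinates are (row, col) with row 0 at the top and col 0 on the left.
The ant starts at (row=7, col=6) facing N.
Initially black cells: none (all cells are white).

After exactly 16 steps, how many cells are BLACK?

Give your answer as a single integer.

Step 1: on WHITE (7,6): turn R to E, flip to black, move to (7,7). |black|=1
Step 2: on WHITE (7,7): turn R to S, flip to black, move to (8,7). |black|=2
Step 3: on WHITE (8,7): turn R to W, flip to black, move to (8,6). |black|=3
Step 4: on WHITE (8,6): turn R to N, flip to black, move to (7,6). |black|=4
Step 5: on BLACK (7,6): turn L to W, flip to white, move to (7,5). |black|=3
Step 6: on WHITE (7,5): turn R to N, flip to black, move to (6,5). |black|=4
Step 7: on WHITE (6,5): turn R to E, flip to black, move to (6,6). |black|=5
Step 8: on WHITE (6,6): turn R to S, flip to black, move to (7,6). |black|=6
Step 9: on WHITE (7,6): turn R to W, flip to black, move to (7,5). |black|=7
Step 10: on BLACK (7,5): turn L to S, flip to white, move to (8,5). |black|=6
Step 11: on WHITE (8,5): turn R to W, flip to black, move to (8,4). |black|=7
Step 12: on WHITE (8,4): turn R to N, flip to black, move to (7,4). |black|=8
Step 13: on WHITE (7,4): turn R to E, flip to black, move to (7,5). |black|=9
Step 14: on WHITE (7,5): turn R to S, flip to black, move to (8,5). |black|=10
Step 15: on BLACK (8,5): turn L to E, flip to white, move to (8,6). |black|=9
Step 16: on BLACK (8,6): turn L to N, flip to white, move to (7,6). |black|=8

Answer: 8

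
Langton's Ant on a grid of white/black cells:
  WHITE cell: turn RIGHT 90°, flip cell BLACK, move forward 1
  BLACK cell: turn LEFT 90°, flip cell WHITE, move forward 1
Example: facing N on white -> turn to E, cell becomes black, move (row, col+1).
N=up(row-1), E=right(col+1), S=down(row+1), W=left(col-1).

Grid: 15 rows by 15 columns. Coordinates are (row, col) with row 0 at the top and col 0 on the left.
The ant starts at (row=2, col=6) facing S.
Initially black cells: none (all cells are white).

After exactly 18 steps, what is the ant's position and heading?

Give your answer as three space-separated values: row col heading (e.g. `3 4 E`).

Step 1: on WHITE (2,6): turn R to W, flip to black, move to (2,5). |black|=1
Step 2: on WHITE (2,5): turn R to N, flip to black, move to (1,5). |black|=2
Step 3: on WHITE (1,5): turn R to E, flip to black, move to (1,6). |black|=3
Step 4: on WHITE (1,6): turn R to S, flip to black, move to (2,6). |black|=4
Step 5: on BLACK (2,6): turn L to E, flip to white, move to (2,7). |black|=3
Step 6: on WHITE (2,7): turn R to S, flip to black, move to (3,7). |black|=4
Step 7: on WHITE (3,7): turn R to W, flip to black, move to (3,6). |black|=5
Step 8: on WHITE (3,6): turn R to N, flip to black, move to (2,6). |black|=6
Step 9: on WHITE (2,6): turn R to E, flip to black, move to (2,7). |black|=7
Step 10: on BLACK (2,7): turn L to N, flip to white, move to (1,7). |black|=6
Step 11: on WHITE (1,7): turn R to E, flip to black, move to (1,8). |black|=7
Step 12: on WHITE (1,8): turn R to S, flip to black, move to (2,8). |black|=8
Step 13: on WHITE (2,8): turn R to W, flip to black, move to (2,7). |black|=9
Step 14: on WHITE (2,7): turn R to N, flip to black, move to (1,7). |black|=10
Step 15: on BLACK (1,7): turn L to W, flip to white, move to (1,6). |black|=9
Step 16: on BLACK (1,6): turn L to S, flip to white, move to (2,6). |black|=8
Step 17: on BLACK (2,6): turn L to E, flip to white, move to (2,7). |black|=7
Step 18: on BLACK (2,7): turn L to N, flip to white, move to (1,7). |black|=6

Answer: 1 7 N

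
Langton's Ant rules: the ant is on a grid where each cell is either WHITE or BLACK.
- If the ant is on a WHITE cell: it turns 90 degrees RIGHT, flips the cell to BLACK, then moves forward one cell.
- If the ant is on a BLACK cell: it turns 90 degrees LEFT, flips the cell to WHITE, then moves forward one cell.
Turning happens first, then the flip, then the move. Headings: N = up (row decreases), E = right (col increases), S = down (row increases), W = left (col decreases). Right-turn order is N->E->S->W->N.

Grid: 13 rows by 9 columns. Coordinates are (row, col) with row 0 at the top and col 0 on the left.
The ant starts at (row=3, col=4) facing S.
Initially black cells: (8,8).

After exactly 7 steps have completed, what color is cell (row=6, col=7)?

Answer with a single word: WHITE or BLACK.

Step 1: on WHITE (3,4): turn R to W, flip to black, move to (3,3). |black|=2
Step 2: on WHITE (3,3): turn R to N, flip to black, move to (2,3). |black|=3
Step 3: on WHITE (2,3): turn R to E, flip to black, move to (2,4). |black|=4
Step 4: on WHITE (2,4): turn R to S, flip to black, move to (3,4). |black|=5
Step 5: on BLACK (3,4): turn L to E, flip to white, move to (3,5). |black|=4
Step 6: on WHITE (3,5): turn R to S, flip to black, move to (4,5). |black|=5
Step 7: on WHITE (4,5): turn R to W, flip to black, move to (4,4). |black|=6

Answer: WHITE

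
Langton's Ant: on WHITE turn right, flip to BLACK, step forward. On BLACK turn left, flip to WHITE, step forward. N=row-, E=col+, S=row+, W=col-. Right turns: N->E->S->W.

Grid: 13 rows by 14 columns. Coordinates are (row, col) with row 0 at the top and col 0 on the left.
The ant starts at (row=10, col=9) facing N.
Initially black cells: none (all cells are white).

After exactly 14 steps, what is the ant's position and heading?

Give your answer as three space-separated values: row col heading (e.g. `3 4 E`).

Answer: 11 8 S

Derivation:
Step 1: on WHITE (10,9): turn R to E, flip to black, move to (10,10). |black|=1
Step 2: on WHITE (10,10): turn R to S, flip to black, move to (11,10). |black|=2
Step 3: on WHITE (11,10): turn R to W, flip to black, move to (11,9). |black|=3
Step 4: on WHITE (11,9): turn R to N, flip to black, move to (10,9). |black|=4
Step 5: on BLACK (10,9): turn L to W, flip to white, move to (10,8). |black|=3
Step 6: on WHITE (10,8): turn R to N, flip to black, move to (9,8). |black|=4
Step 7: on WHITE (9,8): turn R to E, flip to black, move to (9,9). |black|=5
Step 8: on WHITE (9,9): turn R to S, flip to black, move to (10,9). |black|=6
Step 9: on WHITE (10,9): turn R to W, flip to black, move to (10,8). |black|=7
Step 10: on BLACK (10,8): turn L to S, flip to white, move to (11,8). |black|=6
Step 11: on WHITE (11,8): turn R to W, flip to black, move to (11,7). |black|=7
Step 12: on WHITE (11,7): turn R to N, flip to black, move to (10,7). |black|=8
Step 13: on WHITE (10,7): turn R to E, flip to black, move to (10,8). |black|=9
Step 14: on WHITE (10,8): turn R to S, flip to black, move to (11,8). |black|=10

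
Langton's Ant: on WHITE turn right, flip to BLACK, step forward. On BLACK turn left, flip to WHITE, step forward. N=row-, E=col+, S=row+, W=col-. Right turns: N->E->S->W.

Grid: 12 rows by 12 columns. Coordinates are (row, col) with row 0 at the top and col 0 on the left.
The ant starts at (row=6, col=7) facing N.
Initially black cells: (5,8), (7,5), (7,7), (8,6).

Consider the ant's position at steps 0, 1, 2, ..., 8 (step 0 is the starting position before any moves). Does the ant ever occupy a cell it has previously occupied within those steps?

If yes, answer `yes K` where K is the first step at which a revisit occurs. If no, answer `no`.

Answer: no

Derivation:
Step 1: on WHITE (6,7): turn R to E, flip to black, move to (6,8). |black|=5 — new cell
Step 2: on WHITE (6,8): turn R to S, flip to black, move to (7,8). |black|=6 — new cell
Step 3: on WHITE (7,8): turn R to W, flip to black, move to (7,7). |black|=7 — new cell
Step 4: on BLACK (7,7): turn L to S, flip to white, move to (8,7). |black|=6 — new cell
Step 5: on WHITE (8,7): turn R to W, flip to black, move to (8,6). |black|=7 — new cell
Step 6: on BLACK (8,6): turn L to S, flip to white, move to (9,6). |black|=6 — new cell
Step 7: on WHITE (9,6): turn R to W, flip to black, move to (9,5). |black|=7 — new cell
Step 8: on WHITE (9,5): turn R to N, flip to black, move to (8,5). |black|=8 — new cell
No revisit within 8 steps.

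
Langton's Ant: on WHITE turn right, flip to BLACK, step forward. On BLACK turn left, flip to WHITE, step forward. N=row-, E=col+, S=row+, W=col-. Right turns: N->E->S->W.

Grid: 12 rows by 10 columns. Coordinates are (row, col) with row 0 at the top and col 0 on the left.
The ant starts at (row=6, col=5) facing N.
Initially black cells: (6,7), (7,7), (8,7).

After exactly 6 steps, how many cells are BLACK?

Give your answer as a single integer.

Answer: 7

Derivation:
Step 1: on WHITE (6,5): turn R to E, flip to black, move to (6,6). |black|=4
Step 2: on WHITE (6,6): turn R to S, flip to black, move to (7,6). |black|=5
Step 3: on WHITE (7,6): turn R to W, flip to black, move to (7,5). |black|=6
Step 4: on WHITE (7,5): turn R to N, flip to black, move to (6,5). |black|=7
Step 5: on BLACK (6,5): turn L to W, flip to white, move to (6,4). |black|=6
Step 6: on WHITE (6,4): turn R to N, flip to black, move to (5,4). |black|=7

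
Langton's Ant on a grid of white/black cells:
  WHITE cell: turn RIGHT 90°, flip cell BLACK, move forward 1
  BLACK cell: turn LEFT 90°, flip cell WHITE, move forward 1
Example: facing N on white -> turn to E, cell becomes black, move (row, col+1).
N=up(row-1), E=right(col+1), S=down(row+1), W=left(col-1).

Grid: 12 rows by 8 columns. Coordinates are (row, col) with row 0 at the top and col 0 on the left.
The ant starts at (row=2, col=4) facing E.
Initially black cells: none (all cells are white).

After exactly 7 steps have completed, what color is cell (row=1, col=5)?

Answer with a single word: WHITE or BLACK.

Step 1: on WHITE (2,4): turn R to S, flip to black, move to (3,4). |black|=1
Step 2: on WHITE (3,4): turn R to W, flip to black, move to (3,3). |black|=2
Step 3: on WHITE (3,3): turn R to N, flip to black, move to (2,3). |black|=3
Step 4: on WHITE (2,3): turn R to E, flip to black, move to (2,4). |black|=4
Step 5: on BLACK (2,4): turn L to N, flip to white, move to (1,4). |black|=3
Step 6: on WHITE (1,4): turn R to E, flip to black, move to (1,5). |black|=4
Step 7: on WHITE (1,5): turn R to S, flip to black, move to (2,5). |black|=5

Answer: BLACK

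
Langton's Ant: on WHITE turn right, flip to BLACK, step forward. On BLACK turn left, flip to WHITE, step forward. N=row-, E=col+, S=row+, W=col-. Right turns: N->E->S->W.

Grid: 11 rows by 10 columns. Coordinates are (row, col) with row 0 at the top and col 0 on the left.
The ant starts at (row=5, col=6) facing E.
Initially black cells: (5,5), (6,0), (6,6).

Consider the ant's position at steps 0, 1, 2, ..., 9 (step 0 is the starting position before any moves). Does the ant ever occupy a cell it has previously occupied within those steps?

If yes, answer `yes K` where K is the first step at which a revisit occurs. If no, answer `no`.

Step 1: on WHITE (5,6): turn R to S, flip to black, move to (6,6). |black|=4 — new cell
Step 2: on BLACK (6,6): turn L to E, flip to white, move to (6,7). |black|=3 — new cell
Step 3: on WHITE (6,7): turn R to S, flip to black, move to (7,7). |black|=4 — new cell
Step 4: on WHITE (7,7): turn R to W, flip to black, move to (7,6). |black|=5 — new cell
Step 5: on WHITE (7,6): turn R to N, flip to black, move to (6,6). |black|=6 — REVISIT

Answer: yes 5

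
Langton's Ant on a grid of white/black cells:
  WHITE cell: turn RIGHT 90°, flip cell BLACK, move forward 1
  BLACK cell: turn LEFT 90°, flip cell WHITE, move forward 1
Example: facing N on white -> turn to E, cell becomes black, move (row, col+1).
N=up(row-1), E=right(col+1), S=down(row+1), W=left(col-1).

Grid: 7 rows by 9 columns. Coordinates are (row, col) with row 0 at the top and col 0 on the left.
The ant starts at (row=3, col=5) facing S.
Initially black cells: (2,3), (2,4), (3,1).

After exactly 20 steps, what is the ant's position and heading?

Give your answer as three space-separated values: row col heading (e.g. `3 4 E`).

Answer: 3 7 S

Derivation:
Step 1: on WHITE (3,5): turn R to W, flip to black, move to (3,4). |black|=4
Step 2: on WHITE (3,4): turn R to N, flip to black, move to (2,4). |black|=5
Step 3: on BLACK (2,4): turn L to W, flip to white, move to (2,3). |black|=4
Step 4: on BLACK (2,3): turn L to S, flip to white, move to (3,3). |black|=3
Step 5: on WHITE (3,3): turn R to W, flip to black, move to (3,2). |black|=4
Step 6: on WHITE (3,2): turn R to N, flip to black, move to (2,2). |black|=5
Step 7: on WHITE (2,2): turn R to E, flip to black, move to (2,3). |black|=6
Step 8: on WHITE (2,3): turn R to S, flip to black, move to (3,3). |black|=7
Step 9: on BLACK (3,3): turn L to E, flip to white, move to (3,4). |black|=6
Step 10: on BLACK (3,4): turn L to N, flip to white, move to (2,4). |black|=5
Step 11: on WHITE (2,4): turn R to E, flip to black, move to (2,5). |black|=6
Step 12: on WHITE (2,5): turn R to S, flip to black, move to (3,5). |black|=7
Step 13: on BLACK (3,5): turn L to E, flip to white, move to (3,6). |black|=6
Step 14: on WHITE (3,6): turn R to S, flip to black, move to (4,6). |black|=7
Step 15: on WHITE (4,6): turn R to W, flip to black, move to (4,5). |black|=8
Step 16: on WHITE (4,5): turn R to N, flip to black, move to (3,5). |black|=9
Step 17: on WHITE (3,5): turn R to E, flip to black, move to (3,6). |black|=10
Step 18: on BLACK (3,6): turn L to N, flip to white, move to (2,6). |black|=9
Step 19: on WHITE (2,6): turn R to E, flip to black, move to (2,7). |black|=10
Step 20: on WHITE (2,7): turn R to S, flip to black, move to (3,7). |black|=11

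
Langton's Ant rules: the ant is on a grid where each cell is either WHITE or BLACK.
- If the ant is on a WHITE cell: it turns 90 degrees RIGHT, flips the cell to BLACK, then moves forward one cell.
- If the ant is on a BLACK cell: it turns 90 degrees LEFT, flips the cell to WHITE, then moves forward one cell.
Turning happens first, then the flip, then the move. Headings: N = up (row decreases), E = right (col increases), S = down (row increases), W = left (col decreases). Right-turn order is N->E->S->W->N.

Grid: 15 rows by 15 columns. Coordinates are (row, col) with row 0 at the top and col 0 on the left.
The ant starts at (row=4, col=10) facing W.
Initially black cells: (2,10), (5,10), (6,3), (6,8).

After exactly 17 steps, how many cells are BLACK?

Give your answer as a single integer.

Step 1: on WHITE (4,10): turn R to N, flip to black, move to (3,10). |black|=5
Step 2: on WHITE (3,10): turn R to E, flip to black, move to (3,11). |black|=6
Step 3: on WHITE (3,11): turn R to S, flip to black, move to (4,11). |black|=7
Step 4: on WHITE (4,11): turn R to W, flip to black, move to (4,10). |black|=8
Step 5: on BLACK (4,10): turn L to S, flip to white, move to (5,10). |black|=7
Step 6: on BLACK (5,10): turn L to E, flip to white, move to (5,11). |black|=6
Step 7: on WHITE (5,11): turn R to S, flip to black, move to (6,11). |black|=7
Step 8: on WHITE (6,11): turn R to W, flip to black, move to (6,10). |black|=8
Step 9: on WHITE (6,10): turn R to N, flip to black, move to (5,10). |black|=9
Step 10: on WHITE (5,10): turn R to E, flip to black, move to (5,11). |black|=10
Step 11: on BLACK (5,11): turn L to N, flip to white, move to (4,11). |black|=9
Step 12: on BLACK (4,11): turn L to W, flip to white, move to (4,10). |black|=8
Step 13: on WHITE (4,10): turn R to N, flip to black, move to (3,10). |black|=9
Step 14: on BLACK (3,10): turn L to W, flip to white, move to (3,9). |black|=8
Step 15: on WHITE (3,9): turn R to N, flip to black, move to (2,9). |black|=9
Step 16: on WHITE (2,9): turn R to E, flip to black, move to (2,10). |black|=10
Step 17: on BLACK (2,10): turn L to N, flip to white, move to (1,10). |black|=9

Answer: 9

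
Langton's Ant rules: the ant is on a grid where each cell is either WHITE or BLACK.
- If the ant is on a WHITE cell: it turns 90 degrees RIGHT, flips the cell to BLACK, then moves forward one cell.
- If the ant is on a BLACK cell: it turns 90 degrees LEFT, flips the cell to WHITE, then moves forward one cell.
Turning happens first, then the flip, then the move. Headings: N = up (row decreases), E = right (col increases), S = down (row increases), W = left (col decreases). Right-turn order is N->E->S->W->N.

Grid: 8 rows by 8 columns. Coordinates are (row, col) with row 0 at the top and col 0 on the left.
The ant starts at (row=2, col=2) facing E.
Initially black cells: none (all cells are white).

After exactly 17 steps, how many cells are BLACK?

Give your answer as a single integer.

Answer: 7

Derivation:
Step 1: on WHITE (2,2): turn R to S, flip to black, move to (3,2). |black|=1
Step 2: on WHITE (3,2): turn R to W, flip to black, move to (3,1). |black|=2
Step 3: on WHITE (3,1): turn R to N, flip to black, move to (2,1). |black|=3
Step 4: on WHITE (2,1): turn R to E, flip to black, move to (2,2). |black|=4
Step 5: on BLACK (2,2): turn L to N, flip to white, move to (1,2). |black|=3
Step 6: on WHITE (1,2): turn R to E, flip to black, move to (1,3). |black|=4
Step 7: on WHITE (1,3): turn R to S, flip to black, move to (2,3). |black|=5
Step 8: on WHITE (2,3): turn R to W, flip to black, move to (2,2). |black|=6
Step 9: on WHITE (2,2): turn R to N, flip to black, move to (1,2). |black|=7
Step 10: on BLACK (1,2): turn L to W, flip to white, move to (1,1). |black|=6
Step 11: on WHITE (1,1): turn R to N, flip to black, move to (0,1). |black|=7
Step 12: on WHITE (0,1): turn R to E, flip to black, move to (0,2). |black|=8
Step 13: on WHITE (0,2): turn R to S, flip to black, move to (1,2). |black|=9
Step 14: on WHITE (1,2): turn R to W, flip to black, move to (1,1). |black|=10
Step 15: on BLACK (1,1): turn L to S, flip to white, move to (2,1). |black|=9
Step 16: on BLACK (2,1): turn L to E, flip to white, move to (2,2). |black|=8
Step 17: on BLACK (2,2): turn L to N, flip to white, move to (1,2). |black|=7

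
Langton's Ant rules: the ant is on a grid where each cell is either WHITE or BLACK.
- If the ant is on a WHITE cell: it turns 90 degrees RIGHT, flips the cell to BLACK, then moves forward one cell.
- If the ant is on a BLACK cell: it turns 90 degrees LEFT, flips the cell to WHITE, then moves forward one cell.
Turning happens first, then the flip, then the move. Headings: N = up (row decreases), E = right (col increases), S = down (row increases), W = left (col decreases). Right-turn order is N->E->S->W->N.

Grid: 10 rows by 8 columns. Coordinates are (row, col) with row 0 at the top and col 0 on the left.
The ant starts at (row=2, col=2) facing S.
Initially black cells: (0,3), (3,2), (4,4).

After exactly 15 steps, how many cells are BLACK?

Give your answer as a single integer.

Step 1: on WHITE (2,2): turn R to W, flip to black, move to (2,1). |black|=4
Step 2: on WHITE (2,1): turn R to N, flip to black, move to (1,1). |black|=5
Step 3: on WHITE (1,1): turn R to E, flip to black, move to (1,2). |black|=6
Step 4: on WHITE (1,2): turn R to S, flip to black, move to (2,2). |black|=7
Step 5: on BLACK (2,2): turn L to E, flip to white, move to (2,3). |black|=6
Step 6: on WHITE (2,3): turn R to S, flip to black, move to (3,3). |black|=7
Step 7: on WHITE (3,3): turn R to W, flip to black, move to (3,2). |black|=8
Step 8: on BLACK (3,2): turn L to S, flip to white, move to (4,2). |black|=7
Step 9: on WHITE (4,2): turn R to W, flip to black, move to (4,1). |black|=8
Step 10: on WHITE (4,1): turn R to N, flip to black, move to (3,1). |black|=9
Step 11: on WHITE (3,1): turn R to E, flip to black, move to (3,2). |black|=10
Step 12: on WHITE (3,2): turn R to S, flip to black, move to (4,2). |black|=11
Step 13: on BLACK (4,2): turn L to E, flip to white, move to (4,3). |black|=10
Step 14: on WHITE (4,3): turn R to S, flip to black, move to (5,3). |black|=11
Step 15: on WHITE (5,3): turn R to W, flip to black, move to (5,2). |black|=12

Answer: 12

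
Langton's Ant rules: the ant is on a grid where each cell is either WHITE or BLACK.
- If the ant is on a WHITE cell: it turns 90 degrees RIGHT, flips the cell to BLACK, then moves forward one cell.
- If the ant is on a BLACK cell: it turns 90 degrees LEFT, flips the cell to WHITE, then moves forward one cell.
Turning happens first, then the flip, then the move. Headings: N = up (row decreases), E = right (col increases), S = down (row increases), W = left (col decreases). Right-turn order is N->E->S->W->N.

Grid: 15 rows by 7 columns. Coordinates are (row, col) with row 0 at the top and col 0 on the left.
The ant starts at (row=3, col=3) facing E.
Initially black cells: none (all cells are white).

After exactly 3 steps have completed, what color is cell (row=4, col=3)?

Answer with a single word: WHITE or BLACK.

Step 1: on WHITE (3,3): turn R to S, flip to black, move to (4,3). |black|=1
Step 2: on WHITE (4,3): turn R to W, flip to black, move to (4,2). |black|=2
Step 3: on WHITE (4,2): turn R to N, flip to black, move to (3,2). |black|=3

Answer: BLACK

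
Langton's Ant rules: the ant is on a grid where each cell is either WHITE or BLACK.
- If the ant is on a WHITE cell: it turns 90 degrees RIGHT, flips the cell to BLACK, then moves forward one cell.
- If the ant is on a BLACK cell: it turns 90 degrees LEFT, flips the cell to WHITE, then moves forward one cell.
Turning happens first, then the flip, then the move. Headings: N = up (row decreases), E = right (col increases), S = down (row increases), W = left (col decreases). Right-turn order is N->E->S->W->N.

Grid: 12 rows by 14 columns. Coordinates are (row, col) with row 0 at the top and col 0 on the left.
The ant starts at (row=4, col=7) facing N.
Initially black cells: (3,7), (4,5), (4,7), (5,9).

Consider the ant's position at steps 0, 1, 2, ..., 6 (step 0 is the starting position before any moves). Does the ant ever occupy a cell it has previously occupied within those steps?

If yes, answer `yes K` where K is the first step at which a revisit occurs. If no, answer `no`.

Step 1: on BLACK (4,7): turn L to W, flip to white, move to (4,6). |black|=3 — new cell
Step 2: on WHITE (4,6): turn R to N, flip to black, move to (3,6). |black|=4 — new cell
Step 3: on WHITE (3,6): turn R to E, flip to black, move to (3,7). |black|=5 — new cell
Step 4: on BLACK (3,7): turn L to N, flip to white, move to (2,7). |black|=4 — new cell
Step 5: on WHITE (2,7): turn R to E, flip to black, move to (2,8). |black|=5 — new cell
Step 6: on WHITE (2,8): turn R to S, flip to black, move to (3,8). |black|=6 — new cell
No revisit within 6 steps.

Answer: no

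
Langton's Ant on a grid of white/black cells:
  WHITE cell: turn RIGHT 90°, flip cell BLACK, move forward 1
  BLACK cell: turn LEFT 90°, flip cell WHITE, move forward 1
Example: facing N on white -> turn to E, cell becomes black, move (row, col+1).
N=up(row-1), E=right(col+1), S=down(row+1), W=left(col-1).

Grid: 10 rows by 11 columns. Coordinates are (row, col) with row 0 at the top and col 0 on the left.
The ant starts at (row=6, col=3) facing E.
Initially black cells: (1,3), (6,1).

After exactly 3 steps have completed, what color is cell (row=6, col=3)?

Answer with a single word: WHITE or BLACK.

Answer: BLACK

Derivation:
Step 1: on WHITE (6,3): turn R to S, flip to black, move to (7,3). |black|=3
Step 2: on WHITE (7,3): turn R to W, flip to black, move to (7,2). |black|=4
Step 3: on WHITE (7,2): turn R to N, flip to black, move to (6,2). |black|=5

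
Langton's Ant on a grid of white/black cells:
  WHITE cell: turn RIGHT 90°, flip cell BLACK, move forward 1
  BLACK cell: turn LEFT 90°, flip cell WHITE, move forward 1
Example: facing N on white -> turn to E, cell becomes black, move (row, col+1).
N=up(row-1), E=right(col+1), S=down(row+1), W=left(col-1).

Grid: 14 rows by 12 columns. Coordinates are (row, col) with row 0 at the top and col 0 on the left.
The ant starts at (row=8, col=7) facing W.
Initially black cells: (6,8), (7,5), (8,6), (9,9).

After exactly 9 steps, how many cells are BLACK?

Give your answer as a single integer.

Step 1: on WHITE (8,7): turn R to N, flip to black, move to (7,7). |black|=5
Step 2: on WHITE (7,7): turn R to E, flip to black, move to (7,8). |black|=6
Step 3: on WHITE (7,8): turn R to S, flip to black, move to (8,8). |black|=7
Step 4: on WHITE (8,8): turn R to W, flip to black, move to (8,7). |black|=8
Step 5: on BLACK (8,7): turn L to S, flip to white, move to (9,7). |black|=7
Step 6: on WHITE (9,7): turn R to W, flip to black, move to (9,6). |black|=8
Step 7: on WHITE (9,6): turn R to N, flip to black, move to (8,6). |black|=9
Step 8: on BLACK (8,6): turn L to W, flip to white, move to (8,5). |black|=8
Step 9: on WHITE (8,5): turn R to N, flip to black, move to (7,5). |black|=9

Answer: 9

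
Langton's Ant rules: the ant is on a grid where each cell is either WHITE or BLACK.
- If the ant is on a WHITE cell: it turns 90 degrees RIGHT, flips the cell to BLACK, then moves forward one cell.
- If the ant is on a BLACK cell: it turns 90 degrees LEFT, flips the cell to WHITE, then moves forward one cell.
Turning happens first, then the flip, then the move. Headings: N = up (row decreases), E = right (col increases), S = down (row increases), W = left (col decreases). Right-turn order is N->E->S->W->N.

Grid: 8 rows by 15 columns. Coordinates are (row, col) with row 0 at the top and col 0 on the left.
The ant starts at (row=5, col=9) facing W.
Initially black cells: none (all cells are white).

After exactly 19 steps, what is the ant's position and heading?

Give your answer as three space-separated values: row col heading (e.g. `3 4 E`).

Answer: 7 10 S

Derivation:
Step 1: on WHITE (5,9): turn R to N, flip to black, move to (4,9). |black|=1
Step 2: on WHITE (4,9): turn R to E, flip to black, move to (4,10). |black|=2
Step 3: on WHITE (4,10): turn R to S, flip to black, move to (5,10). |black|=3
Step 4: on WHITE (5,10): turn R to W, flip to black, move to (5,9). |black|=4
Step 5: on BLACK (5,9): turn L to S, flip to white, move to (6,9). |black|=3
Step 6: on WHITE (6,9): turn R to W, flip to black, move to (6,8). |black|=4
Step 7: on WHITE (6,8): turn R to N, flip to black, move to (5,8). |black|=5
Step 8: on WHITE (5,8): turn R to E, flip to black, move to (5,9). |black|=6
Step 9: on WHITE (5,9): turn R to S, flip to black, move to (6,9). |black|=7
Step 10: on BLACK (6,9): turn L to E, flip to white, move to (6,10). |black|=6
Step 11: on WHITE (6,10): turn R to S, flip to black, move to (7,10). |black|=7
Step 12: on WHITE (7,10): turn R to W, flip to black, move to (7,9). |black|=8
Step 13: on WHITE (7,9): turn R to N, flip to black, move to (6,9). |black|=9
Step 14: on WHITE (6,9): turn R to E, flip to black, move to (6,10). |black|=10
Step 15: on BLACK (6,10): turn L to N, flip to white, move to (5,10). |black|=9
Step 16: on BLACK (5,10): turn L to W, flip to white, move to (5,9). |black|=8
Step 17: on BLACK (5,9): turn L to S, flip to white, move to (6,9). |black|=7
Step 18: on BLACK (6,9): turn L to E, flip to white, move to (6,10). |black|=6
Step 19: on WHITE (6,10): turn R to S, flip to black, move to (7,10). |black|=7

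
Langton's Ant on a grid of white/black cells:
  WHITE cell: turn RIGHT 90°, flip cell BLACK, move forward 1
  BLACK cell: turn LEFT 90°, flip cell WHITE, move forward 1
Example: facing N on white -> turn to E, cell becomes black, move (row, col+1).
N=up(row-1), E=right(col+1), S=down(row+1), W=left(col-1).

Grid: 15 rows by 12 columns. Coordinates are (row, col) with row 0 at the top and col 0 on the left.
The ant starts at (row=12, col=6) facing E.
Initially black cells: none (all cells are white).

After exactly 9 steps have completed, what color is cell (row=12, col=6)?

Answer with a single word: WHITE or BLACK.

Step 1: on WHITE (12,6): turn R to S, flip to black, move to (13,6). |black|=1
Step 2: on WHITE (13,6): turn R to W, flip to black, move to (13,5). |black|=2
Step 3: on WHITE (13,5): turn R to N, flip to black, move to (12,5). |black|=3
Step 4: on WHITE (12,5): turn R to E, flip to black, move to (12,6). |black|=4
Step 5: on BLACK (12,6): turn L to N, flip to white, move to (11,6). |black|=3
Step 6: on WHITE (11,6): turn R to E, flip to black, move to (11,7). |black|=4
Step 7: on WHITE (11,7): turn R to S, flip to black, move to (12,7). |black|=5
Step 8: on WHITE (12,7): turn R to W, flip to black, move to (12,6). |black|=6
Step 9: on WHITE (12,6): turn R to N, flip to black, move to (11,6). |black|=7

Answer: BLACK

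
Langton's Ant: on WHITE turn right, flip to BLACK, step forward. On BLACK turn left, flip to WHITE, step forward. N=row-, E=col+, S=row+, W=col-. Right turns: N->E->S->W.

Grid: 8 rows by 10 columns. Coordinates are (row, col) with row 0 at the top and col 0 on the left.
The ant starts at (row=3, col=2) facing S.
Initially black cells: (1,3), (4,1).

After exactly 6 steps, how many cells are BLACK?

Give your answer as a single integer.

Answer: 6

Derivation:
Step 1: on WHITE (3,2): turn R to W, flip to black, move to (3,1). |black|=3
Step 2: on WHITE (3,1): turn R to N, flip to black, move to (2,1). |black|=4
Step 3: on WHITE (2,1): turn R to E, flip to black, move to (2,2). |black|=5
Step 4: on WHITE (2,2): turn R to S, flip to black, move to (3,2). |black|=6
Step 5: on BLACK (3,2): turn L to E, flip to white, move to (3,3). |black|=5
Step 6: on WHITE (3,3): turn R to S, flip to black, move to (4,3). |black|=6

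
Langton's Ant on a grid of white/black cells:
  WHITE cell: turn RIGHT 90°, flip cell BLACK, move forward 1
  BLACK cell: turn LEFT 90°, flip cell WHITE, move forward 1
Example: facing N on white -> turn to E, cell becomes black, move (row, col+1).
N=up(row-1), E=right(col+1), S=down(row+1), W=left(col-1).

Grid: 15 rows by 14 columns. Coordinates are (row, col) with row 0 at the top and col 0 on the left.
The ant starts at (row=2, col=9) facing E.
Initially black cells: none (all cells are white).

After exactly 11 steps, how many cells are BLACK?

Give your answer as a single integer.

Step 1: on WHITE (2,9): turn R to S, flip to black, move to (3,9). |black|=1
Step 2: on WHITE (3,9): turn R to W, flip to black, move to (3,8). |black|=2
Step 3: on WHITE (3,8): turn R to N, flip to black, move to (2,8). |black|=3
Step 4: on WHITE (2,8): turn R to E, flip to black, move to (2,9). |black|=4
Step 5: on BLACK (2,9): turn L to N, flip to white, move to (1,9). |black|=3
Step 6: on WHITE (1,9): turn R to E, flip to black, move to (1,10). |black|=4
Step 7: on WHITE (1,10): turn R to S, flip to black, move to (2,10). |black|=5
Step 8: on WHITE (2,10): turn R to W, flip to black, move to (2,9). |black|=6
Step 9: on WHITE (2,9): turn R to N, flip to black, move to (1,9). |black|=7
Step 10: on BLACK (1,9): turn L to W, flip to white, move to (1,8). |black|=6
Step 11: on WHITE (1,8): turn R to N, flip to black, move to (0,8). |black|=7

Answer: 7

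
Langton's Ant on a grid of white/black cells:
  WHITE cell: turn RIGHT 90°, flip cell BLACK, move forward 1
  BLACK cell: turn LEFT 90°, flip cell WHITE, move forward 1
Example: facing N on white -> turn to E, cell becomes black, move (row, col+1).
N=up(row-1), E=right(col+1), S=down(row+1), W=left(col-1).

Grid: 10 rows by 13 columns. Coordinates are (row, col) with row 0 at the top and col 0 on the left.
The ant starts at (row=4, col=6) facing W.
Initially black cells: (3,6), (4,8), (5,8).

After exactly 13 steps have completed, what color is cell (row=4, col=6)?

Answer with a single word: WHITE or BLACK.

Answer: WHITE

Derivation:
Step 1: on WHITE (4,6): turn R to N, flip to black, move to (3,6). |black|=4
Step 2: on BLACK (3,6): turn L to W, flip to white, move to (3,5). |black|=3
Step 3: on WHITE (3,5): turn R to N, flip to black, move to (2,5). |black|=4
Step 4: on WHITE (2,5): turn R to E, flip to black, move to (2,6). |black|=5
Step 5: on WHITE (2,6): turn R to S, flip to black, move to (3,6). |black|=6
Step 6: on WHITE (3,6): turn R to W, flip to black, move to (3,5). |black|=7
Step 7: on BLACK (3,5): turn L to S, flip to white, move to (4,5). |black|=6
Step 8: on WHITE (4,5): turn R to W, flip to black, move to (4,4). |black|=7
Step 9: on WHITE (4,4): turn R to N, flip to black, move to (3,4). |black|=8
Step 10: on WHITE (3,4): turn R to E, flip to black, move to (3,5). |black|=9
Step 11: on WHITE (3,5): turn R to S, flip to black, move to (4,5). |black|=10
Step 12: on BLACK (4,5): turn L to E, flip to white, move to (4,6). |black|=9
Step 13: on BLACK (4,6): turn L to N, flip to white, move to (3,6). |black|=8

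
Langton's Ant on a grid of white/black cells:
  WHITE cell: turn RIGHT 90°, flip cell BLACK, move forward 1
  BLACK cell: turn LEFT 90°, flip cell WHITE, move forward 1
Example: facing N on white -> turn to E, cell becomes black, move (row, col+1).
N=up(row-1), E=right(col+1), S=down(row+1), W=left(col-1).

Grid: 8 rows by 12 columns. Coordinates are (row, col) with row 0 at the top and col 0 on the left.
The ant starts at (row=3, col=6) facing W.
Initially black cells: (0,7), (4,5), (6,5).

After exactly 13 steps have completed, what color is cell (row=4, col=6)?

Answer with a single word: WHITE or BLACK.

Answer: BLACK

Derivation:
Step 1: on WHITE (3,6): turn R to N, flip to black, move to (2,6). |black|=4
Step 2: on WHITE (2,6): turn R to E, flip to black, move to (2,7). |black|=5
Step 3: on WHITE (2,7): turn R to S, flip to black, move to (3,7). |black|=6
Step 4: on WHITE (3,7): turn R to W, flip to black, move to (3,6). |black|=7
Step 5: on BLACK (3,6): turn L to S, flip to white, move to (4,6). |black|=6
Step 6: on WHITE (4,6): turn R to W, flip to black, move to (4,5). |black|=7
Step 7: on BLACK (4,5): turn L to S, flip to white, move to (5,5). |black|=6
Step 8: on WHITE (5,5): turn R to W, flip to black, move to (5,4). |black|=7
Step 9: on WHITE (5,4): turn R to N, flip to black, move to (4,4). |black|=8
Step 10: on WHITE (4,4): turn R to E, flip to black, move to (4,5). |black|=9
Step 11: on WHITE (4,5): turn R to S, flip to black, move to (5,5). |black|=10
Step 12: on BLACK (5,5): turn L to E, flip to white, move to (5,6). |black|=9
Step 13: on WHITE (5,6): turn R to S, flip to black, move to (6,6). |black|=10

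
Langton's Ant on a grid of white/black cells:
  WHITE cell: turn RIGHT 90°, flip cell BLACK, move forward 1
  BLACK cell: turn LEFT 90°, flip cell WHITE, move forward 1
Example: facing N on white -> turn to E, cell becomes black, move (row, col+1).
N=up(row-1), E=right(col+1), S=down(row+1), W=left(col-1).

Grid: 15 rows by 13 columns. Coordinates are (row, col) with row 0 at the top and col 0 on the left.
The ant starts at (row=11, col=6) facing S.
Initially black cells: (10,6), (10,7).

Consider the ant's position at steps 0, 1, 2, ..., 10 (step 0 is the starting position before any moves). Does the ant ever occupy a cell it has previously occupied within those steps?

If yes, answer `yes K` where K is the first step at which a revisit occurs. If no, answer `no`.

Step 1: on WHITE (11,6): turn R to W, flip to black, move to (11,5). |black|=3 — new cell
Step 2: on WHITE (11,5): turn R to N, flip to black, move to (10,5). |black|=4 — new cell
Step 3: on WHITE (10,5): turn R to E, flip to black, move to (10,6). |black|=5 — new cell
Step 4: on BLACK (10,6): turn L to N, flip to white, move to (9,6). |black|=4 — new cell
Step 5: on WHITE (9,6): turn R to E, flip to black, move to (9,7). |black|=5 — new cell
Step 6: on WHITE (9,7): turn R to S, flip to black, move to (10,7). |black|=6 — new cell
Step 7: on BLACK (10,7): turn L to E, flip to white, move to (10,8). |black|=5 — new cell
Step 8: on WHITE (10,8): turn R to S, flip to black, move to (11,8). |black|=6 — new cell
Step 9: on WHITE (11,8): turn R to W, flip to black, move to (11,7). |black|=7 — new cell
Step 10: on WHITE (11,7): turn R to N, flip to black, move to (10,7). |black|=8 — REVISIT

Answer: yes 10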